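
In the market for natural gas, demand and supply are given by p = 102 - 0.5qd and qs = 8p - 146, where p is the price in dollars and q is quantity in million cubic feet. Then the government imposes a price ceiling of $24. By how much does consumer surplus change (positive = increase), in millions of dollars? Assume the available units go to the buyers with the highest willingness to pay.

-1430

Rearranging demand gives qd = 204 - 2p. Without the control the market clears where 204 - 2p = 8p - 146, i.e. p* = 35 and q* = 134.
Since 24 < 35, the ceiling is binding.
At p = 24: qd = 204 - 2·24 = 156 and qs = 8·24 - 146 = 46.
Consumer surplus without the control is ½ · (102 - 35) · 134 = 4489.
With the ceiling, 46 units are sold at 24 (assume they go to the highest-value buyers). The demand price at q = 46 is 79, so CS = ½ · [(102 - 24) + (79 - 24)] · 46 = 3059.
Change in consumer surplus = 3059 - 4489 = -1430.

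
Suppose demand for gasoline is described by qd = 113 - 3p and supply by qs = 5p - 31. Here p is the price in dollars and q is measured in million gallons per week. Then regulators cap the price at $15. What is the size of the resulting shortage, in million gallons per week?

24

In a free market, 113 - 3p = 5p - 31 gives the equilibrium p* = 18, q* = 59.
Since 15 < 18, the ceiling is binding.
At p = 15: qd = 113 - 3·15 = 68 and qs = 5·15 - 31 = 44.
Shortage = qd - qs = 68 - 44 = 24.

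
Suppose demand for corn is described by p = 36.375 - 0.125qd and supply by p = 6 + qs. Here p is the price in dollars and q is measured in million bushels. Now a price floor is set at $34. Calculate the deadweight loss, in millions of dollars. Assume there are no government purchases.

Rearranging demand gives qd = 291 - 8p; rearranging supply gives qs = p - 6. Without the control the market clears where 291 - 8p = p - 6, i.e. p* = 33 and q* = 27.
Because the floor (34) lies above the market-clearing price, it is binding.
At p = 34: qd = 291 - 8·34 = 19 and qs = 34 - 6 = 28.
Quantity traded falls to 19. At q = 19 the demand price is (291 - 19)/8 = 34 and the supply price is 6 + 19 = 25.
Deadweight loss = ½ · (34 - 25) · (27 - 19) = ½ · 9 · 8 = 36.

36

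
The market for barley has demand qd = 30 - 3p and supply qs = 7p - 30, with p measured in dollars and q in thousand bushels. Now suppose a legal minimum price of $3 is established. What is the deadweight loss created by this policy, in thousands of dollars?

Equilibrium: 30 - 3p = 7p - 30, so 60 = 10p and p* = 6, q* = 12.
The floor of 3 is below the equilibrium price 6, so it is not binding; the market clears at p* = 6, q* = 12.
Since the control does not bind, no trades are prevented and deadweight loss is zero.

0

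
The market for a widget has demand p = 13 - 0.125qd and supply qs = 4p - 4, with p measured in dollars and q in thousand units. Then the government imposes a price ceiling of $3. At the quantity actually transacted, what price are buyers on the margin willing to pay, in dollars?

Rearranging demand gives qd = 104 - 8p. Equilibrium: 104 - 8p = 4p - 4, so 108 = 12p and p* = 9, q* = 32.
Because the ceiling (3) lies below the market-clearing price, it is binding.
At p = 3: qd = 104 - 8·3 = 80 and qs = 4·3 - 4 = 8.
Only 8 units reach the market. On the demand curve, the marginal buyer's willingness to pay at q = 8 is (104 - 8)/8 = 12.

12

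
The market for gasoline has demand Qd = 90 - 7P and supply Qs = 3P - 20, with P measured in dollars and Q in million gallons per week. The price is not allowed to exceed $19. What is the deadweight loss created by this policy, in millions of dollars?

0

Setting quantity demanded equal to quantity supplied, 90 - 7P = 3P - 20, gives P* = 11 and Q* = 13.
The ceiling of 19 is above the equilibrium price 11, so it is not binding; the market clears at P* = 11, Q* = 13.
Since the control does not bind, no trades are prevented and deadweight loss is zero.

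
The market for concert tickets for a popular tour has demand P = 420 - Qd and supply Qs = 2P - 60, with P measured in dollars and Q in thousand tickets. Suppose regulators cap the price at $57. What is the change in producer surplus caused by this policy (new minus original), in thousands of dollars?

-16171

Rearranging demand gives Qd = 420 - P. Setting quantity demanded equal to quantity supplied, 420 - P = 2P - 60, gives P* = 160 and Q* = 260.
The ceiling of 57 is below the equilibrium price 160, so it binds.
At P = 57: Qd = 420 - 57 = 363 and Qs = 2·57 - 60 = 54.
Producer surplus without the control is ½ · (160 - 30) · 260 = 16900.
With the ceiling, producers sell 54 units at 57, so PS = ½ · (57 - 30) · 54 = 729.
Change in producer surplus = 729 - 16900 = -16171.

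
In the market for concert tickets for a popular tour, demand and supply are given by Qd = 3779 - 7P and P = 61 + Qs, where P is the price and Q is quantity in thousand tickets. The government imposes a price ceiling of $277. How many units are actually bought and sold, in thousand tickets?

216

Rearranging supply gives Qs = P - 61. In a free market, 3779 - 7P = P - 61 gives the equilibrium P* = 480, Q* = 419.
Because the ceiling (277) lies below the market-clearing price, it is binding.
At P = 277: Qd = 3779 - 7·277 = 1840 and Qs = 277 - 61 = 216.
The quantity actually transacted is the short side, supply: 216.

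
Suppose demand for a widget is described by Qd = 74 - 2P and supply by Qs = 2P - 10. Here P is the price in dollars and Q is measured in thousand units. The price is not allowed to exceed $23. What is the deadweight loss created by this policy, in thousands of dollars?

0

In a free market, 74 - 2P = 2P - 10 gives the equilibrium P* = 21, Q* = 32.
Since 23 is above P* = 21, the ceiling does not bind and the free-market outcome prevails.
Since the control does not bind, no trades are prevented and deadweight loss is zero.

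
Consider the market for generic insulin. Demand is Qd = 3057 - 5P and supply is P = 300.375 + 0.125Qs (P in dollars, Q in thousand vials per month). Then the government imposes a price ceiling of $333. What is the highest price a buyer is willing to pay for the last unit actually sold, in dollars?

559.2

Rearranging supply gives Qs = 8P - 2403. Equilibrium: 3057 - 5P = 8P - 2403, so 5460 = 13P and P* = 420, Q* = 957.
The ceiling of 333 is below the equilibrium price 420, so it binds.
At P = 333: Qd = 3057 - 5·333 = 1392 and Qs = 8·333 - 2403 = 261.
Only 261 units reach the market. On the demand curve, the marginal buyer's willingness to pay at Q = 261 is (3057 - 261)/5 = 559.2.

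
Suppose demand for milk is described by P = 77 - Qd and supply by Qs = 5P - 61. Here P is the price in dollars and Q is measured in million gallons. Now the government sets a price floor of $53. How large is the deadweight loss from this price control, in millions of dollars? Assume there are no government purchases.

540

Rearranging demand gives Qd = 77 - P. Without the control the market clears where 77 - P = 5P - 61, i.e. P* = 23 and Q* = 54.
Because the floor (53) lies above the market-clearing price, it is binding.
At P = 53: Qd = 77 - 53 = 24 and Qs = 5·53 - 61 = 204.
Quantity traded falls to 24. At Q = 24 the demand price is 77 - 24 = 53 and the supply price is (61 + 24)/5 = 17.
Deadweight loss = ½ · (53 - 17) · (54 - 24) = ½ · 36 · 30 = 540.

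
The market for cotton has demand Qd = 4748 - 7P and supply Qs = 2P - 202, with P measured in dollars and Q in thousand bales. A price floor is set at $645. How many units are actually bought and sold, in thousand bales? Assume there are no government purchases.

Without the control the market clears where 4748 - 7P = 2P - 202, i.e. P* = 550 and Q* = 898.
Because the floor (645) lies above the market-clearing price, it is binding.
At P = 645: Qd = 4748 - 7·645 = 233 and Qs = 2·645 - 202 = 1088.
The quantity actually transacted is the short side, demand: 233.

233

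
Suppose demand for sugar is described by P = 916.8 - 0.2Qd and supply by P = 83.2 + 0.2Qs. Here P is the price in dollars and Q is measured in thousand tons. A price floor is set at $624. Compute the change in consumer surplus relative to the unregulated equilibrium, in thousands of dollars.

Rearranging demand gives Qd = 4584 - 5P; rearranging supply gives Qs = 5P - 416. Equilibrium: 4584 - 5P = 5P - 416, so 5000 = 10P and P* = 500, Q* = 2084.
Because the floor (624) lies above the market-clearing price, it is binding.
At P = 624: Qd = 4584 - 5·624 = 1464 and Qs = 5·624 - 416 = 2704.
Consumer surplus without the control is ½ · (916.8 - 500) · 2084 = 434305.6.
With the floor, consumers buy 1464 units at 624, so CS = ½ · (916.8 - 624) · 1464 = 214329.6.
Change in consumer surplus = 214329.6 - 434305.6 = -219976.

-219976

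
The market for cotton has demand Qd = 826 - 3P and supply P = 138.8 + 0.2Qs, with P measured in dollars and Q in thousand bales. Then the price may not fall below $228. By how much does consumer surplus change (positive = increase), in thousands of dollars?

Rearranging supply gives Qs = 5P - 694. In a free market, 826 - 3P = 5P - 694 gives the equilibrium P* = 190, Q* = 256.
The floor of 228 is above the equilibrium price 190, so it binds.
At P = 228: Qd = 826 - 3·228 = 142 and Qs = 5·228 - 694 = 446.
Consumer surplus without the control is ½ · (826/3 - 190) · 256 = 32768/3.
With the floor, consumers buy 142 units at 228, so CS = ½ · (826/3 - 228) · 142 = 10082/3.
Change in consumer surplus = 10082/3 - 32768/3 = -7562.

-7562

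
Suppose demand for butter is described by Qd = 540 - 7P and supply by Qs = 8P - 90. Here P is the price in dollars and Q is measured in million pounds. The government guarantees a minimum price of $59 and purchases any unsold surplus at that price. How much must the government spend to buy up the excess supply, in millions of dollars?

Equilibrium: 540 - 7P = 8P - 90, so 630 = 15P and P* = 42, Q* = 246.
Since 59 > 42, the floor is binding.
At P = 59: Qd = 540 - 7·59 = 127 and Qs = 8·59 - 90 = 382.
Surplus = Qs - Qd = 255.
Government expenditure = surplus × support price = 255 × 59 = 15045.

15045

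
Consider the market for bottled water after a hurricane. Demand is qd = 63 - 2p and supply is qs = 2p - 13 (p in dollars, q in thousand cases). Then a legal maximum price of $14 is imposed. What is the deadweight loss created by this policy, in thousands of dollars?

50

Without the control the market clears where 63 - 2p = 2p - 13, i.e. p* = 19 and q* = 25.
Since 14 < 19, the ceiling is binding.
At p = 14: qd = 63 - 2·14 = 35 and qs = 2·14 - 13 = 15.
Quantity traded falls to 15. At q = 15 the demand price is (63 - 15)/2 = 24 and the supply price is (13 + 15)/2 = 14.
Deadweight loss = ½ · (24 - 14) · (25 - 15) = ½ · 10 · 10 = 50.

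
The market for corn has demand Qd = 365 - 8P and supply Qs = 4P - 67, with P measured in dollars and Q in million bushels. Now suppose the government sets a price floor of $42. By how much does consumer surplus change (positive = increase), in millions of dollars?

Equilibrium: 365 - 8P = 4P - 67, so 432 = 12P and P* = 36, Q* = 77.
Since 42 > 36, the floor is binding.
At P = 42: Qd = 365 - 8·42 = 29 and Qs = 4·42 - 67 = 101.
Consumer surplus without the control is ½ · (45.625 - 36) · 77 = 370.5625.
With the floor, consumers buy 29 units at 42, so CS = ½ · (45.625 - 42) · 29 = 52.5625.
Change in consumer surplus = 52.5625 - 370.5625 = -318.

-318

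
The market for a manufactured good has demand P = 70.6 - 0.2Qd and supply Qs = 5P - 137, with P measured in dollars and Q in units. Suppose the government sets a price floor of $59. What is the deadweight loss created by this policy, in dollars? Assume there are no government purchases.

Rearranging demand gives Qd = 353 - 5P. Without the control the market clears where 353 - 5P = 5P - 137, i.e. P* = 49 and Q* = 108.
Since 59 > 49, the floor is binding.
At P = 59: Qd = 353 - 5·59 = 58 and Qs = 5·59 - 137 = 158.
Quantity traded falls to 58. At Q = 58 the demand price is (353 - 58)/5 = 59 and the supply price is (137 + 58)/5 = 39.
Deadweight loss = ½ · (59 - 39) · (108 - 58) = ½ · 20 · 50 = 500.

500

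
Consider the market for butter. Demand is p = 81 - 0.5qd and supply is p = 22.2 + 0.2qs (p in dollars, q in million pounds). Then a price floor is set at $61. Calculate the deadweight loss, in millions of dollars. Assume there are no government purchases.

677.6

Rearranging demand gives qd = 162 - 2p; rearranging supply gives qs = 5p - 111. In a free market, 162 - 2p = 5p - 111 gives the equilibrium p* = 39, q* = 84.
Since 61 > 39, the floor is binding.
At p = 61: qd = 162 - 2·61 = 40 and qs = 5·61 - 111 = 194.
Quantity traded falls to 40. At q = 40 the demand price is (162 - 40)/2 = 61 and the supply price is (111 + 40)/5 = 30.2.
Deadweight loss = ½ · (61 - 30.2) · (84 - 40) = ½ · 30.8 · 44 = 677.6.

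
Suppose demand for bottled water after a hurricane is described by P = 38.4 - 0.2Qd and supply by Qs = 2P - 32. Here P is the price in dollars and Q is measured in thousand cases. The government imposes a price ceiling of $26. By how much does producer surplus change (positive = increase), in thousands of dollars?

Rearranging demand gives Qd = 192 - 5P. Setting quantity demanded equal to quantity supplied, 192 - 5P = 2P - 32, gives P* = 32 and Q* = 32.
Since 26 < 32, the ceiling is binding.
At P = 26: Qd = 192 - 5·26 = 62 and Qs = 2·26 - 32 = 20.
Producer surplus without the control is ½ · (32 - 16) · 32 = 256.
With the ceiling, producers sell 20 units at 26, so PS = ½ · (26 - 16) · 20 = 100.
Change in producer surplus = 100 - 256 = -156.

-156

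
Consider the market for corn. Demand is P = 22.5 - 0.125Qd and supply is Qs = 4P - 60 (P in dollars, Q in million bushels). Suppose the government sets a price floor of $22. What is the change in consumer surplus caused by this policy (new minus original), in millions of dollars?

Rearranging demand gives Qd = 180 - 8P. Equilibrium: 180 - 8P = 4P - 60, so 240 = 12P and P* = 20, Q* = 20.
Since 22 > 20, the floor is binding.
At P = 22: Qd = 180 - 8·22 = 4 and Qs = 4·22 - 60 = 28.
Consumer surplus without the control is ½ · (22.5 - 20) · 20 = 25.
With the floor, consumers buy 4 units at 22, so CS = ½ · (22.5 - 22) · 4 = 1.
Change in consumer surplus = 1 - 25 = -24.

-24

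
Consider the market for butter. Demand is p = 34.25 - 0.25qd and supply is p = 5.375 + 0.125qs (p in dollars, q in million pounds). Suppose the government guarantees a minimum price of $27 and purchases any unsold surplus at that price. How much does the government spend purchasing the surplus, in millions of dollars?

Rearranging demand gives qd = 137 - 4p; rearranging supply gives qs = 8p - 43. Setting quantity demanded equal to quantity supplied, 137 - 4p = 8p - 43, gives p* = 15 and q* = 77.
The floor of 27 is above the equilibrium price 15, so it binds.
At p = 27: qd = 137 - 4·27 = 29 and qs = 8·27 - 43 = 173.
Surplus = qs - qd = 144.
Government expenditure = surplus × support price = 144 × 27 = 3888.

3888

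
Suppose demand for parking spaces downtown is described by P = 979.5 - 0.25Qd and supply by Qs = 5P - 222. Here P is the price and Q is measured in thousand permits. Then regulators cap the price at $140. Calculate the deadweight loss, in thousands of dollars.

Rearranging demand gives Qd = 3918 - 4P. Without the control the market clears where 3918 - 4P = 5P - 222, i.e. P* = 460 and Q* = 2078.
Because the ceiling (140) lies below the market-clearing price, it is binding.
At P = 140: Qd = 3918 - 4·140 = 3358 and Qs = 5·140 - 222 = 478.
Quantity traded falls to 478. At Q = 478 the demand price is (3918 - 478)/4 = 860 and the supply price is (222 + 478)/5 = 140.
Deadweight loss = ½ · (860 - 140) · (2078 - 478) = ½ · 720 · 1600 = 576000.

576000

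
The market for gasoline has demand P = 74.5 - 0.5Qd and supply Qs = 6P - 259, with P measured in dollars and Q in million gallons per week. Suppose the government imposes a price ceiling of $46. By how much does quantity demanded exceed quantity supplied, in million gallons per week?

40

Rearranging demand gives Qd = 149 - 2P. In a free market, 149 - 2P = 6P - 259 gives the equilibrium P* = 51, Q* = 47.
The ceiling of 46 is below the equilibrium price 51, so it binds.
At P = 46: Qd = 149 - 2·46 = 57 and Qs = 6·46 - 259 = 17.
Shortage = Qd - Qs = 57 - 17 = 40.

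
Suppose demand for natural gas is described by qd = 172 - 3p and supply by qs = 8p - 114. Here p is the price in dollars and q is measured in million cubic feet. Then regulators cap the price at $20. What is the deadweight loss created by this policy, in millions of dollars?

Equilibrium: 172 - 3p = 8p - 114, so 286 = 11p and p* = 26, q* = 94.
Because the ceiling (20) lies below the market-clearing price, it is binding.
At p = 20: qd = 172 - 3·20 = 112 and qs = 8·20 - 114 = 46.
Quantity traded falls to 46. At q = 46 the demand price is (172 - 46)/3 = 42 and the supply price is (114 + 46)/8 = 20.
Deadweight loss = ½ · (42 - 20) · (94 - 46) = ½ · 22 · 48 = 528.

528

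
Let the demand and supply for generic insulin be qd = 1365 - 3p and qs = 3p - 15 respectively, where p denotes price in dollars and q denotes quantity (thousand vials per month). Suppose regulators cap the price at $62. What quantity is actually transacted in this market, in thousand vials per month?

In a free market, 1365 - 3p = 3p - 15 gives the equilibrium p* = 230, q* = 675.
Because the ceiling (62) lies below the market-clearing price, it is binding.
At p = 62: qd = 1365 - 3·62 = 1179 and qs = 3·62 - 15 = 171.
The quantity actually transacted is the short side, supply: 171.

171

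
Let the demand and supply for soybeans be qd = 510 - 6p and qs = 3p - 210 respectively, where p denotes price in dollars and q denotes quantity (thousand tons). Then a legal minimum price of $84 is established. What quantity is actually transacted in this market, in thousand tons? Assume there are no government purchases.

Equilibrium: 510 - 6p = 3p - 210, so 720 = 9p and p* = 80, q* = 30.
The floor of 84 is above the equilibrium price 80, so it binds.
At p = 84: qd = 510 - 6·84 = 6 and qs = 3·84 - 210 = 42.
The quantity actually transacted is the short side, demand: 6.

6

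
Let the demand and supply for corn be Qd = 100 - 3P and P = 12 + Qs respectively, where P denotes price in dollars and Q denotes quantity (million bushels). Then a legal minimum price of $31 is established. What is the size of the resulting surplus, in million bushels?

12

Rearranging supply gives Qs = P - 12. Equilibrium: 100 - 3P = P - 12, so 112 = 4P and P* = 28, Q* = 16.
The floor of 31 is above the equilibrium price 28, so it binds.
At P = 31: Qd = 100 - 3·31 = 7 and Qs = 31 - 12 = 19.
Surplus = Qs - Qd = 19 - 7 = 12.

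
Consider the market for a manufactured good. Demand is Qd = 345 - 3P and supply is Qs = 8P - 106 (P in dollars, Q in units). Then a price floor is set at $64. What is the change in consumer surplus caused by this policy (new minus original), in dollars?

In a free market, 345 - 3P = 8P - 106 gives the equilibrium P* = 41, Q* = 222.
The floor of 64 is above the equilibrium price 41, so it binds.
At P = 64: Qd = 345 - 3·64 = 153 and Qs = 8·64 - 106 = 406.
Consumer surplus without the control is ½ · (115 - 41) · 222 = 8214.
With the floor, consumers buy 153 units at 64, so CS = ½ · (115 - 64) · 153 = 3901.5.
Change in consumer surplus = 3901.5 - 8214 = -4312.5.

-4312.5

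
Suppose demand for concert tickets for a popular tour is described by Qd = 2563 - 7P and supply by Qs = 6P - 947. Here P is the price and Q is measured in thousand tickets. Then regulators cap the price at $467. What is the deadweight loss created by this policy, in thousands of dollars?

In a free market, 2563 - 7P = 6P - 947 gives the equilibrium P* = 270, Q* = 673.
The ceiling of 467 is above the equilibrium price 270, so it is not binding; the market clears at P* = 270, Q* = 673.
Since the control does not bind, no trades are prevented and deadweight loss is zero.

0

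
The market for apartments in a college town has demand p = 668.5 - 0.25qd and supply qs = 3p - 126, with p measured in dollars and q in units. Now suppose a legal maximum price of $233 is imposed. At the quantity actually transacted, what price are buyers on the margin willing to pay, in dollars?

525.25

Rearranging demand gives qd = 2674 - 4p. In a free market, 2674 - 4p = 3p - 126 gives the equilibrium p* = 400, q* = 1074.
The ceiling of 233 is below the equilibrium price 400, so it binds.
At p = 233: qd = 2674 - 4·233 = 1742 and qs = 3·233 - 126 = 573.
Only 573 units reach the market. On the demand curve, the marginal buyer's willingness to pay at q = 573 is (2674 - 573)/4 = 525.25.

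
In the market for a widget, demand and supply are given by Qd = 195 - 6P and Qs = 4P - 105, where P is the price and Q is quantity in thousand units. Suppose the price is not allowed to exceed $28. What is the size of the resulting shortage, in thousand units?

20

Without the control the market clears where 195 - 6P = 4P - 105, i.e. P* = 30 and Q* = 15.
Because the ceiling (28) lies below the market-clearing price, it is binding.
At P = 28: Qd = 195 - 6·28 = 27 and Qs = 4·28 - 105 = 7.
Shortage = Qd - Qs = 27 - 7 = 20.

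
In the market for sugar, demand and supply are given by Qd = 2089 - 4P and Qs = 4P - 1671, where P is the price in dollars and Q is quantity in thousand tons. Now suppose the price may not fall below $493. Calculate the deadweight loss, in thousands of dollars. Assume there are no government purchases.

Equilibrium: 2089 - 4P = 4P - 1671, so 3760 = 8P and P* = 470, Q* = 209.
Since 493 > 470, the floor is binding.
At P = 493: Qd = 2089 - 4·493 = 117 and Qs = 4·493 - 1671 = 301.
Quantity traded falls to 117. At Q = 117 the demand price is (2089 - 117)/4 = 493 and the supply price is (1671 + 117)/4 = 447.
Deadweight loss = ½ · (493 - 447) · (209 - 117) = ½ · 46 · 92 = 2116.

2116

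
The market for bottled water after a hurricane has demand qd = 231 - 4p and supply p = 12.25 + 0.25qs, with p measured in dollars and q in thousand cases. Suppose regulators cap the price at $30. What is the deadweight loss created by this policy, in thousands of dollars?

Rearranging supply gives qs = 4p - 49. Setting quantity demanded equal to quantity supplied, 231 - 4p = 4p - 49, gives p* = 35 and q* = 91.
Because the ceiling (30) lies below the market-clearing price, it is binding.
At p = 30: qd = 231 - 4·30 = 111 and qs = 4·30 - 49 = 71.
Quantity traded falls to 71. At q = 71 the demand price is (231 - 71)/4 = 40 and the supply price is (49 + 71)/4 = 30.
Deadweight loss = ½ · (40 - 30) · (91 - 71) = ½ · 10 · 20 = 100.

100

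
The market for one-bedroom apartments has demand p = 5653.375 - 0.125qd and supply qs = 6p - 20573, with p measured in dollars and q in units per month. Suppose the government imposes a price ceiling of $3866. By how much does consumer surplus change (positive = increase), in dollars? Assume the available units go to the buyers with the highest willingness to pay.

622581

Rearranging demand gives qd = 45227 - 8p. Setting quantity demanded equal to quantity supplied, 45227 - 8p = 6p - 20573, gives p* = 4700 and q* = 7627.
The ceiling of 3866 is below the equilibrium price 4700, so it binds.
At p = 3866: qd = 45227 - 8·3866 = 14299 and qs = 6·3866 - 20573 = 2623.
Consumer surplus without the control is ½ · (5653.375 - 4700) · 7627 = 3635695.5625.
With the ceiling, 2623 units are sold at 3866 (assume they go to the highest-value buyers). The demand price at q = 2623 is 5325.5, so CS = ½ · [(5653.375 - 3866) + (5325.5 - 3866)] · 2623 = 4258276.5625.
Change in consumer surplus = 4258276.5625 - 3635695.5625 = 622581.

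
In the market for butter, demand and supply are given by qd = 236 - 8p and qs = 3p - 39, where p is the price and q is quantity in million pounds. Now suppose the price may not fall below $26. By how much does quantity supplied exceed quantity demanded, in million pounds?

Without the control the market clears where 236 - 8p = 3p - 39, i.e. p* = 25 and q* = 36.
Since 26 > 25, the floor is binding.
At p = 26: qd = 236 - 8·26 = 28 and qs = 3·26 - 39 = 39.
Surplus = qs - qd = 39 - 28 = 11.

11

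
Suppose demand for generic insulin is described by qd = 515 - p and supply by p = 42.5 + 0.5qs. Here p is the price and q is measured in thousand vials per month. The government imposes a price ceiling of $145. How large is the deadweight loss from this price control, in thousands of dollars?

9075

Rearranging supply gives qs = 2p - 85. Equilibrium: 515 - p = 2p - 85, so 600 = 3p and p* = 200, q* = 315.
The ceiling of 145 is below the equilibrium price 200, so it binds.
At p = 145: qd = 515 - 145 = 370 and qs = 2·145 - 85 = 205.
Quantity traded falls to 205. At q = 205 the demand price is 515 - 205 = 310 and the supply price is (85 + 205)/2 = 145.
Deadweight loss = ½ · (310 - 145) · (315 - 205) = ½ · 165 · 110 = 9075.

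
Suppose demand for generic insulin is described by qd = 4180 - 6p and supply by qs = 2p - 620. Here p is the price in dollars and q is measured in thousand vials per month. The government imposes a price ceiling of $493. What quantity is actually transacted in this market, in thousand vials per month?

Without the control the market clears where 4180 - 6p = 2p - 620, i.e. p* = 600 and q* = 580.
The ceiling of 493 is below the equilibrium price 600, so it binds.
At p = 493: qd = 4180 - 6·493 = 1222 and qs = 2·493 - 620 = 366.
The quantity actually transacted is the short side, supply: 366.

366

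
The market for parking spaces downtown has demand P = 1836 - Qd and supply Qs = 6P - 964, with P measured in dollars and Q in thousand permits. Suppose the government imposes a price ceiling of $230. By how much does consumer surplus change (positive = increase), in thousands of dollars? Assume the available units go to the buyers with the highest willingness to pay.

Rearranging demand gives Qd = 1836 - P. In a free market, 1836 - P = 6P - 964 gives the equilibrium P* = 400, Q* = 1436.
The ceiling of 230 is below the equilibrium price 400, so it binds.
At P = 230: Qd = 1836 - 230 = 1606 and Qs = 6·230 - 964 = 416.
Consumer surplus without the control is ½ · (1836 - 400) · 1436 = 1031048.
With the ceiling, 416 units are sold at 230 (assume they go to the highest-value buyers). The demand price at Q = 416 is 1420, so CS = ½ · [(1836 - 230) + (1420 - 230)] · 416 = 581568.
Change in consumer surplus = 581568 - 1031048 = -449480.

-449480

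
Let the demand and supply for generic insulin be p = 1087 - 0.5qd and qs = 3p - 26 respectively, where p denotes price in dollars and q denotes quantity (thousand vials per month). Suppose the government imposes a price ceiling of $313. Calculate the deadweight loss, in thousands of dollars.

60483.75

Rearranging demand gives qd = 2174 - 2p. In a free market, 2174 - 2p = 3p - 26 gives the equilibrium p* = 440, q* = 1294.
Since 313 < 440, the ceiling is binding.
At p = 313: qd = 2174 - 2·313 = 1548 and qs = 3·313 - 26 = 913.
Quantity traded falls to 913. At q = 913 the demand price is (2174 - 913)/2 = 630.5 and the supply price is (26 + 913)/3 = 313.
Deadweight loss = ½ · (630.5 - 313) · (1294 - 913) = ½ · 317.5 · 381 = 60483.75.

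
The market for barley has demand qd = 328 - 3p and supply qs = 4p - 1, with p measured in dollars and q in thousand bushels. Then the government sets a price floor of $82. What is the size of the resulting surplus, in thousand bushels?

Without the control the market clears where 328 - 3p = 4p - 1, i.e. p* = 47 and q* = 187.
The floor of 82 is above the equilibrium price 47, so it binds.
At p = 82: qd = 328 - 3·82 = 82 and qs = 4·82 - 1 = 327.
Surplus = qs - qd = 327 - 82 = 245.

245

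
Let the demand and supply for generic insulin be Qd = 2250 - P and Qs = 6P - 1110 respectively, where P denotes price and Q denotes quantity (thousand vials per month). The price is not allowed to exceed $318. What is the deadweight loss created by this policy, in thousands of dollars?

Setting quantity demanded equal to quantity supplied, 2250 - P = 6P - 1110, gives P* = 480 and Q* = 1770.
The ceiling of 318 is below the equilibrium price 480, so it binds.
At P = 318: Qd = 2250 - 318 = 1932 and Qs = 6·318 - 1110 = 798.
Quantity traded falls to 798. At Q = 798 the demand price is 2250 - 798 = 1452 and the supply price is (1110 + 798)/6 = 318.
Deadweight loss = ½ · (1452 - 318) · (1770 - 798) = ½ · 1134 · 972 = 551124.

551124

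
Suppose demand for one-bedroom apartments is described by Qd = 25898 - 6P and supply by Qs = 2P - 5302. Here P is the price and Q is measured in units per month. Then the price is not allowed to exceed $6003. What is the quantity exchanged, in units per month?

Without the control the market clears where 25898 - 6P = 2P - 5302, i.e. P* = 3900 and Q* = 2498.
Since 6003 is above P* = 3900, the ceiling does not bind and the free-market outcome prevails.

2498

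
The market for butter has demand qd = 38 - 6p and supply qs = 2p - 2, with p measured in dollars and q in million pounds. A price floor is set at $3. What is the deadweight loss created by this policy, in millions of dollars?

0

In a free market, 38 - 6p = 2p - 2 gives the equilibrium p* = 5, q* = 8.
Since 3 is below p* = 5, the floor does not bind and the free-market outcome prevails.
Since the control does not bind, no trades are prevented and deadweight loss is zero.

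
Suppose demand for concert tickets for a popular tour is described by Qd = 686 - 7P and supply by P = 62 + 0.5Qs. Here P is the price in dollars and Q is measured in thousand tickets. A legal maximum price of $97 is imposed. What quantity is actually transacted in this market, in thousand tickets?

56

Rearranging supply gives Qs = 2P - 124. Setting quantity demanded equal to quantity supplied, 686 - 7P = 2P - 124, gives P* = 90 and Q* = 56.
The ceiling of 97 is above the equilibrium price 90, so it is not binding; the market clears at P* = 90, Q* = 56.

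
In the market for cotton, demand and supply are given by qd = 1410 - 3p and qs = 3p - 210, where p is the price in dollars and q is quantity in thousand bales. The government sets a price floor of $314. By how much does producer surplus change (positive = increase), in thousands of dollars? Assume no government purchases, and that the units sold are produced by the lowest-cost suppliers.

17688

In a free market, 1410 - 3p = 3p - 210 gives the equilibrium p* = 270, q* = 600.
Since 314 > 270, the floor is binding.
At p = 314: qd = 1410 - 3·314 = 468 and qs = 3·314 - 210 = 732.
Producer surplus without the control is ½ · (270 - 70) · 600 = 60000.
With the floor, 468 units are sold at 314. The supply price at q = 468 is 226, so PS = ½ · [(314 - 70) + (314 - 226)] · 468 = 77688.
Change in producer surplus = 77688 - 60000 = 17688.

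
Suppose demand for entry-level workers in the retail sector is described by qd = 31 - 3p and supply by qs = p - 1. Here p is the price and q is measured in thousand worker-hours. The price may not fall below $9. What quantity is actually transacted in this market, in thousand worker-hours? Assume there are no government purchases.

Without the control the market clears where 31 - 3p = p - 1, i.e. p* = 8 and q* = 7.
The floor of 9 is above the equilibrium price 8, so it binds.
At p = 9: qd = 31 - 3·9 = 4 and qs = 9 - 1 = 8.
The quantity actually transacted is the short side, demand: 4.

4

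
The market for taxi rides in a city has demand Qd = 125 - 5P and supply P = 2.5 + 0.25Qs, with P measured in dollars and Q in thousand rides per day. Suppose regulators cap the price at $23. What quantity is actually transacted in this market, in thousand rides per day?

Rearranging supply gives Qs = 4P - 10. In a free market, 125 - 5P = 4P - 10 gives the equilibrium P* = 15, Q* = 50.
Since 23 is above P* = 15, the ceiling does not bind and the free-market outcome prevails.

50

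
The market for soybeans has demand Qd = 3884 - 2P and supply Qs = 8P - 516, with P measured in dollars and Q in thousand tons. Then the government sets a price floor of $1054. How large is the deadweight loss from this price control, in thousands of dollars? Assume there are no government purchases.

471245

In a free market, 3884 - 2P = 8P - 516 gives the equilibrium P* = 440, Q* = 3004.
Because the floor (1054) lies above the market-clearing price, it is binding.
At P = 1054: Qd = 3884 - 2·1054 = 1776 and Qs = 8·1054 - 516 = 7916.
Quantity traded falls to 1776. At Q = 1776 the demand price is (3884 - 1776)/2 = 1054 and the supply price is (516 + 1776)/8 = 286.5.
Deadweight loss = ½ · (1054 - 286.5) · (3004 - 1776) = ½ · 767.5 · 1228 = 471245.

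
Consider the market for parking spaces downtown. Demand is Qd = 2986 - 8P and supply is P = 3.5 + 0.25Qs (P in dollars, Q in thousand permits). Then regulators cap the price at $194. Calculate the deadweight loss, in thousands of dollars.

Rearranging supply gives Qs = 4P - 14. Setting quantity demanded equal to quantity supplied, 2986 - 8P = 4P - 14, gives P* = 250 and Q* = 986.
The ceiling of 194 is below the equilibrium price 250, so it binds.
At P = 194: Qd = 2986 - 8·194 = 1434 and Qs = 4·194 - 14 = 762.
Quantity traded falls to 762. At Q = 762 the demand price is (2986 - 762)/8 = 278 and the supply price is (14 + 762)/4 = 194.
Deadweight loss = ½ · (278 - 194) · (986 - 762) = ½ · 84 · 224 = 9408.

9408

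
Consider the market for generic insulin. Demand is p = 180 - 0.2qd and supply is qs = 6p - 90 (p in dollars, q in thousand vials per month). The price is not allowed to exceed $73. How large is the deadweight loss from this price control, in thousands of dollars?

Rearranging demand gives qd = 900 - 5p. Without the control the market clears where 900 - 5p = 6p - 90, i.e. p* = 90 and q* = 450.
Since 73 < 90, the ceiling is binding.
At p = 73: qd = 900 - 5·73 = 535 and qs = 6·73 - 90 = 348.
Quantity traded falls to 348. At q = 348 the demand price is (900 - 348)/5 = 110.4 and the supply price is (90 + 348)/6 = 73.
Deadweight loss = ½ · (110.4 - 73) · (450 - 348) = ½ · 37.4 · 102 = 1907.4.

1907.4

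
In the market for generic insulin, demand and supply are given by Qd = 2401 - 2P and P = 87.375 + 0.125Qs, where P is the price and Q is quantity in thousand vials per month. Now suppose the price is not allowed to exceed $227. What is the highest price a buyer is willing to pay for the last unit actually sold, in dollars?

Rearranging supply gives Qs = 8P - 699. Equilibrium: 2401 - 2P = 8P - 699, so 3100 = 10P and P* = 310, Q* = 1781.
Because the ceiling (227) lies below the market-clearing price, it is binding.
At P = 227: Qd = 2401 - 2·227 = 1947 and Qs = 8·227 - 699 = 1117.
Only 1117 units reach the market. On the demand curve, the marginal buyer's willingness to pay at Q = 1117 is (2401 - 1117)/2 = 642.

642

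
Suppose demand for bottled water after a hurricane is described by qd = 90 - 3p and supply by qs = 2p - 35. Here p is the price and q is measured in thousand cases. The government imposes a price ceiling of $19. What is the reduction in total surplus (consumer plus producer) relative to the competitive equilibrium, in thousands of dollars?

60

In a free market, 90 - 3p = 2p - 35 gives the equilibrium p* = 25, q* = 15.
The ceiling of 19 is below the equilibrium price 25, so it binds.
At p = 19: qd = 90 - 3·19 = 33 and qs = 2·19 - 35 = 3.
Quantity traded falls to 3. At q = 3 the demand price is (90 - 3)/3 = 29 and the supply price is (35 + 3)/2 = 19.
Deadweight loss = ½ · (29 - 19) · (15 - 3) = ½ · 10 · 12 = 60.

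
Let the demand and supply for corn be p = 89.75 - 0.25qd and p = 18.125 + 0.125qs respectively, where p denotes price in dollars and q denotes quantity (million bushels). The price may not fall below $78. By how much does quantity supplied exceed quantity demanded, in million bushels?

Rearranging demand gives qd = 359 - 4p; rearranging supply gives qs = 8p - 145. In a free market, 359 - 4p = 8p - 145 gives the equilibrium p* = 42, q* = 191.
The floor of 78 is above the equilibrium price 42, so it binds.
At p = 78: qd = 359 - 4·78 = 47 and qs = 8·78 - 145 = 479.
Surplus = qs - qd = 479 - 47 = 432.

432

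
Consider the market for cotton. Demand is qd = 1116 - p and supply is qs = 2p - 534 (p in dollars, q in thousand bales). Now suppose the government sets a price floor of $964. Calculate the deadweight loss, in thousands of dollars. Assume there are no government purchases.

128547

Equilibrium: 1116 - p = 2p - 534, so 1650 = 3p and p* = 550, q* = 566.
Since 964 > 550, the floor is binding.
At p = 964: qd = 1116 - 964 = 152 and qs = 2·964 - 534 = 1394.
Quantity traded falls to 152. At q = 152 the demand price is 1116 - 152 = 964 and the supply price is (534 + 152)/2 = 343.
Deadweight loss = ½ · (964 - 343) · (566 - 152) = ½ · 621 · 414 = 128547.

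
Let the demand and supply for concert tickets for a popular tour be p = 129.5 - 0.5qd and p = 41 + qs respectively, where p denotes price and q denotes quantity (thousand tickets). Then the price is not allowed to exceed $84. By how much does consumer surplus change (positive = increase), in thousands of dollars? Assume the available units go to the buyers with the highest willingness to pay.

624

Rearranging demand gives qd = 259 - 2p; rearranging supply gives qs = p - 41. Equilibrium: 259 - 2p = p - 41, so 300 = 3p and p* = 100, q* = 59.
The ceiling of 84 is below the equilibrium price 100, so it binds.
At p = 84: qd = 259 - 2·84 = 91 and qs = 84 - 41 = 43.
Consumer surplus without the control is ½ · (129.5 - 100) · 59 = 870.25.
With the ceiling, 43 units are sold at 84 (assume they go to the highest-value buyers). The demand price at q = 43 is 108, so CS = ½ · [(129.5 - 84) + (108 - 84)] · 43 = 1494.25.
Change in consumer surplus = 1494.25 - 870.25 = 624.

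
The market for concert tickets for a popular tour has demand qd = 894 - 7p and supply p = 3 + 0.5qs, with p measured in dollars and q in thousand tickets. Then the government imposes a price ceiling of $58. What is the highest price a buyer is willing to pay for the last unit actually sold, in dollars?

Rearranging supply gives qs = 2p - 6. In a free market, 894 - 7p = 2p - 6 gives the equilibrium p* = 100, q* = 194.
Since 58 < 100, the ceiling is binding.
At p = 58: qd = 894 - 7·58 = 488 and qs = 2·58 - 6 = 110.
Only 110 units reach the market. On the demand curve, the marginal buyer's willingness to pay at q = 110 is (894 - 110)/7 = 112.

112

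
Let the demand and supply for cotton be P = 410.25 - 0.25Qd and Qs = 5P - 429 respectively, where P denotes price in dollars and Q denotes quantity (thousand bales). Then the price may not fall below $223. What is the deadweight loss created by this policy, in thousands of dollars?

0

Rearranging demand gives Qd = 1641 - 4P. Without the control the market clears where 1641 - 4P = 5P - 429, i.e. P* = 230 and Q* = 721.
Since 223 is below P* = 230, the floor does not bind and the free-market outcome prevails.
Since the control does not bind, no trades are prevented and deadweight loss is zero.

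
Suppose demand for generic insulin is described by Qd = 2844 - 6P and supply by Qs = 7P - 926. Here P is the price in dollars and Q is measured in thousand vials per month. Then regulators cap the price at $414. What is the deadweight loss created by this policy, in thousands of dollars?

0

Setting quantity demanded equal to quantity supplied, 2844 - 6P = 7P - 926, gives P* = 290 and Q* = 1104.
Since 414 is above P* = 290, the ceiling does not bind and the free-market outcome prevails.
Since the control does not bind, no trades are prevented and deadweight loss is zero.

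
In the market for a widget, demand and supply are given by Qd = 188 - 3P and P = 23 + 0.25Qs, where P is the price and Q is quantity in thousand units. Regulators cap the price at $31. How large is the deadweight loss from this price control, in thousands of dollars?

Rearranging supply gives Qs = 4P - 92. Without the control the market clears where 188 - 3P = 4P - 92, i.e. P* = 40 and Q* = 68.
Since 31 < 40, the ceiling is binding.
At P = 31: Qd = 188 - 3·31 = 95 and Qs = 4·31 - 92 = 32.
Quantity traded falls to 32. At Q = 32 the demand price is (188 - 32)/3 = 52 and the supply price is (92 + 32)/4 = 31.
Deadweight loss = ½ · (52 - 31) · (68 - 32) = ½ · 21 · 36 = 378.

378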